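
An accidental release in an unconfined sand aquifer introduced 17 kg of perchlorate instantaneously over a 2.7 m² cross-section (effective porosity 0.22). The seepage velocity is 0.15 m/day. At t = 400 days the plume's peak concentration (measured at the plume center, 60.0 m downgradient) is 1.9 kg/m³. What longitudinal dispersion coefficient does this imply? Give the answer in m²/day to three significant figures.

0.0451 m²/day

At the plume center C_max = M/(n_e·A·√(4πDt)), so D = M²/(4πt·(n_e·A·C_max)²).
n_e·A·C_max = 0.22 × 2.7 × 1.9 = 1.129 kg/m.
D = 17²/(4π × 400 × 1.129²) = 0.0451 m²/day.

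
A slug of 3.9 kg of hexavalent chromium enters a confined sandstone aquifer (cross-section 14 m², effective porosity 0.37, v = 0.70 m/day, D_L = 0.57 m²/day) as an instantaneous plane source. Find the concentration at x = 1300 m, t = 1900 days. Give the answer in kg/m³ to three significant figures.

For an instantaneous plane source, C(x,t) = M/(n_e·A·√(4πDt)) · exp(−(x−vt)²/(4Dt)), with n_e·A the pore (flow) area.
Plume center vt = 0.70 × 1900 = 1330 m, so the well at 1300 m is 30 m upgradient of the peak.
√(4πDt) = 116.7 m, giving peak height M/(n_e·A·√(4πDt)) = 3.9/(0.37 × 14 × 116.7) = 0.006452 kg/m³.
(x−vt)²/(4Dt) = (-30)²/(4 × 0.57 × 1900) = 0.2078; exp(−0.2078) = 0.8124.
C = 0.006452 × 0.8124 = 0.00524 kg/m³.

0.00524 kg/m³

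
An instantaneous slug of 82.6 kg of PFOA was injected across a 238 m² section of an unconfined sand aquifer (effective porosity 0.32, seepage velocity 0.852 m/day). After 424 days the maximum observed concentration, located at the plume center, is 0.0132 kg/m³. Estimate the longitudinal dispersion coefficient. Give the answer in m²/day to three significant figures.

1.27 m²/day

At the plume center C_max = M/(n_e·A·√(4πDt)), so D = M²/(4πt·(n_e·A·C_max)²).
n_e·A·C_max = 0.32 × 238 × 0.0132 = 1.005 kg/m.
D = 82.6²/(4π × 424 × 1.005²) = 1.27 m²/day.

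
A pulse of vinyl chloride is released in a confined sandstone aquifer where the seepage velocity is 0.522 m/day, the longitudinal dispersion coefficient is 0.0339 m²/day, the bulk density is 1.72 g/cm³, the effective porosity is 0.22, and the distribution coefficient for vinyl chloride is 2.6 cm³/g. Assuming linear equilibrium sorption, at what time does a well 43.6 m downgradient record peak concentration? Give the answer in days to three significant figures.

Retardation factor R = 1 + ρ_b·K_d/n = 1 + 1.72 × 2.6/0.22 = 21.33.
Sorption retards both mechanisms: v_R = v/R = 0.02447 m/day, D_R = D/R = 0.001589 m²/day.
Peak time from v_R²t² + 2D_R t − x² = 0: t = (√(D_R² + v_R²x²) − D_R)/v_R².
√(D_R² + v_R²x²) = √(0.001589² + 0.02447² × 43.6²) = 1.067; v_R² = 0.0005988.
t = (1.067 − 0.001589)/0.0005988 = 1780 days.

1780 days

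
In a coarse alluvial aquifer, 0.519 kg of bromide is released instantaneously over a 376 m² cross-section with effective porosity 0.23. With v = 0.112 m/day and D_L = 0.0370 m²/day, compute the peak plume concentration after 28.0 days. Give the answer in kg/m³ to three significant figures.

The peak of an instantaneous 1D plume sits at x = vt; there the Gaussian factor is 1 and C_max = M/(n_e·A·√(4πDt)), where n_e·A is the pore area the mass is dissolved in.
√(4πDt) = √(4π × 0.0370 × 28.0) = 3.608 m, so C_max = 0.519/(0.23 × 376 × 3.608) = 0.00166 kg/m³.

0.00166 kg/m³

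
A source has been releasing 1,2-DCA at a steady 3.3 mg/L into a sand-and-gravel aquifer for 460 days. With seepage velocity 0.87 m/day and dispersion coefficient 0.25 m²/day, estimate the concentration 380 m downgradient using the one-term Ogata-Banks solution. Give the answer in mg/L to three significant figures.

3.00 mg/L

For a continuous step input, C/C₀ ≈ ½·erfc((x−vt)/(2√(Dt))).
vt = 0.87 × 460 = 400.2 m and 2√(Dt) = 2√(0.25 × 460) = 21.45 m.
Argument (x−vt)/(2√(Dt)) = (380 − 400.2)/21.45 = -0.9417; ½·erfc(-0.9417) = 0.9085.
C = 3.3 × 0.9085 = 3.00 mg/L.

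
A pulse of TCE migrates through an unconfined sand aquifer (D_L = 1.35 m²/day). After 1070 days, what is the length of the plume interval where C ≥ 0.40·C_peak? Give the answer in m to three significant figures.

146 m

The plume is Gaussian with σ = √(2Dt) = √(2 × 1.35 × 1070) = 53.75 m.
C/C_peak = exp(−Δx²/(2σ²)) = 0.40 ⇒ Δx = σ·√(−2 ln 0.40) = 53.75 × 1.354 = 72.78 m.
Width = 2Δx = 146 m.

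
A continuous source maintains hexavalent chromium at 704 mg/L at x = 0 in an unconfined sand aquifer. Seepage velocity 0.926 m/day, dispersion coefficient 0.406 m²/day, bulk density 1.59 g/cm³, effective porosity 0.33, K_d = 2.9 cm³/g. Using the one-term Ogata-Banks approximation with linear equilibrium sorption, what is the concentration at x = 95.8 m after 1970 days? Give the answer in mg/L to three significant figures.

700 mg/L

Retardation factor R = 1 + ρ_b·K_d/n = 1 + 1.59 × 2.9/0.33 = 14.97.
Sorption retards both mechanisms: v_R = v/R = 0.06186 m/day, D_R = D/R = 0.02712 m²/day.
v_R·t = 0.06186 × 1970 = 121.8642 m; 2√(D_R t) = 14.62 m; argument = (95.8 − 121.8642)/14.62 = -1.783.
C = C₀ × ½·erfc(-1.783) = 704 × 0.9942 = 700 mg/L.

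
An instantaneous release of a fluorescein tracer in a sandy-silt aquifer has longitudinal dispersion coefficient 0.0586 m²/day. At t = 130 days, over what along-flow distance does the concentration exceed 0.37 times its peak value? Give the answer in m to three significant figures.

The plume is Gaussian with σ = √(2Dt) = √(2 × 0.0586 × 130) = 3.903 m.
C/C_peak = exp(−Δx²/(2σ²)) = 0.37 ⇒ Δx = σ·√(−2 ln 0.37) = 3.903 × 1.410 = 5.503 m.
Width = 2Δx = 11.0 m.

11.0 m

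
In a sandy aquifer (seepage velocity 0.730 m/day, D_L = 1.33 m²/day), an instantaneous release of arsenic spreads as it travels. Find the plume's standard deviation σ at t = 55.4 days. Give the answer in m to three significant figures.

12.1 m

Dispersive spreading gives a Gaussian with σ² = 2Dt; advection only shifts the center.
σ = √(2 × 1.33 × 55.4) = 12.1 m.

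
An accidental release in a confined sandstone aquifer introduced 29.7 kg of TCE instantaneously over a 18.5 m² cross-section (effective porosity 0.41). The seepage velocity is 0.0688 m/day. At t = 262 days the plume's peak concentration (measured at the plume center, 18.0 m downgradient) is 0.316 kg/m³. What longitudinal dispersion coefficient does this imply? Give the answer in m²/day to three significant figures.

0.0466 m²/day

At the plume center C_max = M/(n_e·A·√(4πDt)), so D = M²/(4πt·(n_e·A·C_max)²).
n_e·A·C_max = 0.41 × 18.5 × 0.316 = 2.397 kg/m.
D = 29.7²/(4π × 262 × 2.397²) = 0.0466 m²/day.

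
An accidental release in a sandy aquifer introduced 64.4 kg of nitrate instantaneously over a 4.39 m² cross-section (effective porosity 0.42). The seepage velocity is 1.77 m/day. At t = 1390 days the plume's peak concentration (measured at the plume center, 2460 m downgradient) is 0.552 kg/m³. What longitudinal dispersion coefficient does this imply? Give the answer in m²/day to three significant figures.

At the plume center C_max = M/(n_e·A·√(4πDt)), so D = M²/(4πt·(n_e·A·C_max)²).
n_e·A·C_max = 0.42 × 4.39 × 0.552 = 1.018 kg/m.
D = 64.4²/(4π × 1390 × 1.018²) = 0.229 m²/day.

0.229 m²/day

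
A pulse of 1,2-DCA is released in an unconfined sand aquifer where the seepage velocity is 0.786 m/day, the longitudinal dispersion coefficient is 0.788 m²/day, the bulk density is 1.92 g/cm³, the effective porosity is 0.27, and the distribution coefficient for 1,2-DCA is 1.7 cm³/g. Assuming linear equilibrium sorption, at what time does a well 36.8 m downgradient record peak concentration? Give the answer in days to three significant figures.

Retardation factor R = 1 + ρ_b·K_d/n = 1 + 1.92 × 1.7/0.27 = 13.09.
Sorption retards both mechanisms: v_R = v/R = 0.06005 m/day, D_R = D/R = 0.06020 m²/day.
Peak time from v_R²t² + 2D_R t − x² = 0: t = (√(D_R² + v_R²x²) − D_R)/v_R².
√(D_R² + v_R²x²) = √(0.06020² + 0.06005² × 36.8²) = 2.211; v_R² = 0.003606.
t = (2.211 − 0.06020)/0.003606 = 596 days.

596 days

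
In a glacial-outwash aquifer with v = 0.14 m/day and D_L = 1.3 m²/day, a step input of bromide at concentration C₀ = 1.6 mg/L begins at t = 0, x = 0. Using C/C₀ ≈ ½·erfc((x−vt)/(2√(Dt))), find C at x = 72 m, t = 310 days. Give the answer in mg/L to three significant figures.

0.251 mg/L

For a continuous step input, C/C₀ ≈ ½·erfc((x−vt)/(2√(Dt))).
vt = 0.14 × 310 = 43.4 m and 2√(Dt) = 2√(1.3 × 310) = 40.15 m.
Argument (x−vt)/(2√(Dt)) = (72 − 43.4)/40.15 = 0.7123; ½·erfc(0.7123) = 0.1569.
C = 1.6 × 0.1569 = 0.251 mg/L.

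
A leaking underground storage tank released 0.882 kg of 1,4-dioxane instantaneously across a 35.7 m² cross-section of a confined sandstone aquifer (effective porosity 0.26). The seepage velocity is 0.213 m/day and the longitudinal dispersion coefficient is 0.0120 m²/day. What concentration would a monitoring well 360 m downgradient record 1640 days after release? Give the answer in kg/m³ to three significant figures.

For an instantaneous plane source, C(x,t) = M/(n_e·A·√(4πDt)) · exp(−(x−vt)²/(4Dt)), with n_e·A the pore (flow) area.
Plume center vt = 0.213 × 1640 = 349.32 m, so the well at 360 m is 10.68 m downgradient of the peak.
√(4πDt) = 15.73 m, giving peak height M/(n_e·A·√(4πDt)) = 0.882/(0.26 × 35.7 × 15.73) = 0.006041 kg/m³.
(x−vt)²/(4Dt) = (10.68)²/(4 × 0.0120 × 1640) = 1.449; exp(−1.449) = 0.2348.
C = 0.006041 × 0.2348 = 0.00142 kg/m³.

0.00142 kg/m³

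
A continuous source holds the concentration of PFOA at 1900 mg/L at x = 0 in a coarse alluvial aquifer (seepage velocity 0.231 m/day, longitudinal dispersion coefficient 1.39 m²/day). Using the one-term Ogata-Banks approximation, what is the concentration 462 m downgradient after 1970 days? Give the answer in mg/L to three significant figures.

For a continuous step input, C/C₀ ≈ ½·erfc((x−vt)/(2√(Dt))).
vt = 0.231 × 1970 = 455.07 m and 2√(Dt) = 2√(1.39 × 1970) = 104.7 m.
Argument (x−vt)/(2√(Dt)) = (462 − 455.07)/104.7 = 0.06619; ½·erfc(0.06619) = 0.4627.
C = 1900 × 0.4627 = 879 mg/L.

879 mg/L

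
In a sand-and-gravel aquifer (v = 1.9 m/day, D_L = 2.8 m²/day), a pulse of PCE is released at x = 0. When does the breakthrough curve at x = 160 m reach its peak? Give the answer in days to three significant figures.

For the 1D instantaneous-source solution, setting ∂C/∂t = 0 at fixed x gives v²t² + 2Dt − x² = 0, so t = (√(D² + v²x²) − D)/v².
√(D² + v²x²) = √(2.8² + 1.9² × 160²) = 304.0; v² = 3.61.
t = (304.0 − 2.8)/3.61 = 83.4 days (vs. the pure-advection estimate x/v = 84.2 d).

83.4 days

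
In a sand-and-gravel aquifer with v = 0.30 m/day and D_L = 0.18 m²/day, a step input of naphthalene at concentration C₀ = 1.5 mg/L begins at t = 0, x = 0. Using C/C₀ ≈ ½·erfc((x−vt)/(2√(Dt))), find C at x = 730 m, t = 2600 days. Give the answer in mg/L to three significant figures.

1.42 mg/L

For a continuous step input, C/C₀ ≈ ½·erfc((x−vt)/(2√(Dt))).
vt = 0.30 × 2600 = 780 m and 2√(Dt) = 2√(0.18 × 2600) = 43.27 m.
Argument (x−vt)/(2√(Dt)) = (730 − 780)/43.27 = -1.156; ½·erfc(-1.156) = 0.9490.
C = 1.5 × 0.9490 = 1.42 mg/L.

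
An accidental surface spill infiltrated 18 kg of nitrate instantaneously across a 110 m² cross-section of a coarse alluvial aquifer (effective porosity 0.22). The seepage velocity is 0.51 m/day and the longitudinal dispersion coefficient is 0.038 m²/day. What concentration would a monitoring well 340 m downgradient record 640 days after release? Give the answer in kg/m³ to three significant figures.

0.00636 kg/m³

For an instantaneous plane source, C(x,t) = M/(n_e·A·√(4πDt)) · exp(−(x−vt)²/(4Dt)), with n_e·A the pore (flow) area.
Plume center vt = 0.51 × 640 = 326.4 m, so the well at 340 m is 13.6 m downgradient of the peak.
√(4πDt) = 17.48 m, giving peak height M/(n_e·A·√(4πDt)) = 18/(0.22 × 110 × 17.48) = 0.04255 kg/m³.
(x−vt)²/(4Dt) = (13.6)²/(4 × 0.038 × 640) = 1.901; exp(−1.901) = 0.1494.
C = 0.04255 × 0.1494 = 0.00636 kg/m³.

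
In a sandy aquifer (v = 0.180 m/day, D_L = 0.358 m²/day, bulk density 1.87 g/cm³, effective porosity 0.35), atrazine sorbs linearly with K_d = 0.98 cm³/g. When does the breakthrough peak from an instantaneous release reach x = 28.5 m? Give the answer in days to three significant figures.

Retardation factor R = 1 + ρ_b·K_d/n = 1 + 1.87 × 0.98/0.35 = 6.236.
Sorption retards both mechanisms: v_R = v/R = 0.02886 m/day, D_R = D/R = 0.05741 m²/day.
Peak time from v_R²t² + 2D_R t − x² = 0: t = (√(D_R² + v_R²x²) − D_R)/v_R².
√(D_R² + v_R²x²) = √(0.05741² + 0.02886² × 28.5²) = 0.8245; v_R² = 0.0008329.
t = (0.8245 − 0.05741)/0.0008329 = 921 days.

921 days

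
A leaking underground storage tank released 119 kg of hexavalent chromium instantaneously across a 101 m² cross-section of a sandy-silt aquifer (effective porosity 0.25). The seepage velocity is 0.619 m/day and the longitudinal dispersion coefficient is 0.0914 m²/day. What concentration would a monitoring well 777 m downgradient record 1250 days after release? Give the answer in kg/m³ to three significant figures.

0.122 kg/m³

For an instantaneous plane source, C(x,t) = M/(n_e·A·√(4πDt)) · exp(−(x−vt)²/(4Dt)), with n_e·A the pore (flow) area.
Plume center vt = 0.619 × 1250 = 773.75 m, so the well at 777 m is 3.25 m downgradient of the peak.
√(4πDt) = 37.89 m, giving peak height M/(n_e·A·√(4πDt)) = 119/(0.25 × 101 × 37.89) = 0.1244 kg/m³.
(x−vt)²/(4Dt) = (3.25)²/(4 × 0.0914 × 1250) = 0.02311; exp(−0.02311) = 0.9772.
C = 0.1244 × 0.9772 = 0.122 kg/m³.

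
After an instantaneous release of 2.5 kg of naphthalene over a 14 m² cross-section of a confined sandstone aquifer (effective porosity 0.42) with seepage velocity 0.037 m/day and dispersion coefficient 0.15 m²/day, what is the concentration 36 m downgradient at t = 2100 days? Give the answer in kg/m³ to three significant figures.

0.00170 kg/m³

For an instantaneous plane source, C(x,t) = M/(n_e·A·√(4πDt)) · exp(−(x−vt)²/(4Dt)), with n_e·A the pore (flow) area.
Plume center vt = 0.037 × 2100 = 77.7 m, so the well at 36 m is 41.7 m upgradient of the peak.
√(4πDt) = 62.92 m, giving peak height M/(n_e·A·√(4πDt)) = 2.5/(0.42 × 14 × 62.92) = 0.006757 kg/m³.
(x−vt)²/(4Dt) = (-41.7)²/(4 × 0.15 × 2100) = 1.380; exp(−1.380) = 0.2516.
C = 0.006757 × 0.2516 = 0.00170 kg/m³.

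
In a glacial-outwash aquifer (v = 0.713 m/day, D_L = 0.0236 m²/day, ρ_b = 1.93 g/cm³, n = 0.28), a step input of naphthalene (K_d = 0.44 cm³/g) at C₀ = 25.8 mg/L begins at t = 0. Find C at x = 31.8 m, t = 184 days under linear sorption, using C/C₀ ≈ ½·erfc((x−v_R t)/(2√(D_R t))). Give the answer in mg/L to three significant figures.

Retardation factor R = 1 + ρ_b·K_d/n = 1 + 1.93 × 0.44/0.28 = 4.033.
Sorption retards both mechanisms: v_R = v/R = 0.1768 m/day, D_R = D/R = 0.005852 m²/day.
v_R·t = 0.1768 × 184 = 32.5312 m; 2√(D_R t) = 2.075 m; argument = (31.8 − 32.5312)/2.075 = -0.3524.
C = C₀ × ½·erfc(-0.3524) = 25.8 × 0.6909 = 17.8 mg/L.

17.8 mg/L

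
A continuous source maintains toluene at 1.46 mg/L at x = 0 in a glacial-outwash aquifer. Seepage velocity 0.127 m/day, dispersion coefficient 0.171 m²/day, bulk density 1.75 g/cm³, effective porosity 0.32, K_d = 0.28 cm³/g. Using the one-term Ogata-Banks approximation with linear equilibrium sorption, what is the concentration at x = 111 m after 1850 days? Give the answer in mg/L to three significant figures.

Retardation factor R = 1 + ρ_b·K_d/n = 1 + 1.75 × 0.28/0.32 = 2.531.
Sorption retards both mechanisms: v_R = v/R = 0.05018 m/day, D_R = D/R = 0.06756 m²/day.
v_R·t = 0.05018 × 1850 = 92.833 m; 2√(D_R t) = 22.36 m; argument = (111 − 92.833)/22.36 = 0.8125.
C = C₀ × ½·erfc(0.8125) = 1.46 × 0.1253 = 0.183 mg/L.

0.183 mg/L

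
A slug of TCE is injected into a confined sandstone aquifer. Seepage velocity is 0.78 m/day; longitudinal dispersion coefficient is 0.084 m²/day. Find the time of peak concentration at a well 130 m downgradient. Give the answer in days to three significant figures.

167 days

For the 1D instantaneous-source solution, setting ∂C/∂t = 0 at fixed x gives v²t² + 2Dt − x² = 0, so t = (√(D² + v²x²) − D)/v².
√(D² + v²x²) = √(0.084² + 0.78² × 130²) = 101.4; v² = 0.6084.
t = (101.4 − 0.084)/0.6084 = 167 days (vs. the pure-advection estimate x/v = 167 d).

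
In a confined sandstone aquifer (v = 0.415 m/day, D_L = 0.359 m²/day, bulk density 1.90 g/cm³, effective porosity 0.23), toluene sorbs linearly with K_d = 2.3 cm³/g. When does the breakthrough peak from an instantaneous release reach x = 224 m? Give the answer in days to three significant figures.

10800 days

Retardation factor R = 1 + ρ_b·K_d/n = 1 + 1.90 × 2.3/0.23 = 20.00.
Sorption retards both mechanisms: v_R = v/R = 0.02075 m/day, D_R = D/R = 0.01795 m²/day.
Peak time from v_R²t² + 2D_R t − x² = 0: t = (√(D_R² + v_R²x²) − D_R)/v_R².
√(D_R² + v_R²x²) = √(0.01795² + 0.02075² × 224²) = 4.648; v_R² = 0.0004306.
t = (4.648 − 0.01795)/0.0004306 = 10800 days.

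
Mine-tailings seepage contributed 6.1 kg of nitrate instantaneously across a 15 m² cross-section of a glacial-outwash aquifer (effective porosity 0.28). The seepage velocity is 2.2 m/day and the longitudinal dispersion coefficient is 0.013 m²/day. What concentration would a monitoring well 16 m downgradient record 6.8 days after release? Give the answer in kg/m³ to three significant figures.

For an instantaneous plane source, C(x,t) = M/(n_e·A·√(4πDt)) · exp(−(x−vt)²/(4Dt)), with n_e·A the pore (flow) area.
Plume center vt = 2.2 × 6.8 = 14.96 m, so the well at 16 m is 1.04 m downgradient of the peak.
√(4πDt) = 1.054 m, giving peak height M/(n_e·A·√(4πDt)) = 6.1/(0.28 × 15 × 1.054) = 1.378 kg/m³.
(x−vt)²/(4Dt) = (1.04)²/(4 × 0.013 × 6.8) = 3.059; exp(−3.059) = 0.04693.
C = 1.378 × 0.04693 = 0.0647 kg/m³.

0.0647 kg/m³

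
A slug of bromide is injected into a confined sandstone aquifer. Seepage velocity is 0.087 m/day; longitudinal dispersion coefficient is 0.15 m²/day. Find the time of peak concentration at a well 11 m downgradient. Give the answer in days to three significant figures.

108 days

For the 1D instantaneous-source solution, setting ∂C/∂t = 0 at fixed x gives v²t² + 2Dt − x² = 0, so t = (√(D² + v²x²) − D)/v².
√(D² + v²x²) = √(0.15² + 0.087² × 11²) = 0.9687; v² = 0.007569.
t = (0.9687 − 0.15)/0.007569 = 108 days (vs. the pure-advection estimate x/v = 126 d).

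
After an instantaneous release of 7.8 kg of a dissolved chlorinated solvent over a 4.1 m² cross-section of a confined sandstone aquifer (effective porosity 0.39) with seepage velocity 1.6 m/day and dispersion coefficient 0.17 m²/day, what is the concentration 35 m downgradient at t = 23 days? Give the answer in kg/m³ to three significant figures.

For an instantaneous plane source, C(x,t) = M/(n_e·A·√(4πDt)) · exp(−(x−vt)²/(4Dt)), with n_e·A the pore (flow) area.
Plume center vt = 1.6 × 23 = 36.8 m, so the well at 35 m is 1.8 m upgradient of the peak.
√(4πDt) = 7.010 m, giving peak height M/(n_e·A·√(4πDt)) = 7.8/(0.39 × 4.1 × 7.010) = 0.6959 kg/m³.
(x−vt)²/(4Dt) = (-1.8)²/(4 × 0.17 × 23) = 0.2072; exp(−0.2072) = 0.8129.
C = 0.6959 × 0.8129 = 0.566 kg/m³.

0.566 kg/m³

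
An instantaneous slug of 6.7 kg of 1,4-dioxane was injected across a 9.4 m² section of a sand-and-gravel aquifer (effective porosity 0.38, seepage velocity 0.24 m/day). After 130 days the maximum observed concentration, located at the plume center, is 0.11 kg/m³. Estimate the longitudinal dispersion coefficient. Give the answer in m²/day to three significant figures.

At the plume center C_max = M/(n_e·A·√(4πDt)), so D = M²/(4πt·(n_e·A·C_max)²).
n_e·A·C_max = 0.38 × 9.4 × 0.11 = 0.3929 kg/m.
D = 6.7²/(4π × 130 × 0.3929²) = 0.178 m²/day.

0.178 m²/day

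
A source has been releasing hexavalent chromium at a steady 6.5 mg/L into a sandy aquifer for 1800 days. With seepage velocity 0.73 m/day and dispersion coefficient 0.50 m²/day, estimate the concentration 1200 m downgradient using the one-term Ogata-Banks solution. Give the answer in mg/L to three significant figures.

For a continuous step input, C/C₀ ≈ ½·erfc((x−vt)/(2√(Dt))).
vt = 0.73 × 1800 = 1314 m and 2√(Dt) = 2√(0.50 × 1800) = 60.00 m.
Argument (x−vt)/(2√(Dt)) = (1200 − 1314)/60.00 = -1.900; ½·erfc(-1.900) = 0.9964.
C = 6.5 × 0.9964 = 6.48 mg/L.

6.48 mg/L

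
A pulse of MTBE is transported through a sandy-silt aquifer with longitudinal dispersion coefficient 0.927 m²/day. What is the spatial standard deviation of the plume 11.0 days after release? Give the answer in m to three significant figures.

Dispersive spreading gives a Gaussian with σ² = 2Dt; advection only shifts the center.
σ = √(2 × 0.927 × 11.0) = 4.52 m.

4.52 m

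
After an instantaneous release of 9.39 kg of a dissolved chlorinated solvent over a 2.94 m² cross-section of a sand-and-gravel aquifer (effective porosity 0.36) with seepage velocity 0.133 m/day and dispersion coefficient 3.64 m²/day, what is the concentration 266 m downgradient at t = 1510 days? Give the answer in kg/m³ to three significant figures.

0.0278 kg/m³

For an instantaneous plane source, C(x,t) = M/(n_e·A·√(4πDt)) · exp(−(x−vt)²/(4Dt)), with n_e·A the pore (flow) area.
Plume center vt = 0.133 × 1510 = 200.83 m, so the well at 266 m is 65.17 m downgradient of the peak.
√(4πDt) = 262.8 m, giving peak height M/(n_e·A·√(4πDt)) = 9.39/(0.36 × 2.94 × 262.8) = 0.03376 kg/m³.
(x−vt)²/(4Dt) = (65.17)²/(4 × 3.64 × 1510) = 0.1932; exp(−0.1932) = 0.8243.
C = 0.03376 × 0.8243 = 0.0278 kg/m³.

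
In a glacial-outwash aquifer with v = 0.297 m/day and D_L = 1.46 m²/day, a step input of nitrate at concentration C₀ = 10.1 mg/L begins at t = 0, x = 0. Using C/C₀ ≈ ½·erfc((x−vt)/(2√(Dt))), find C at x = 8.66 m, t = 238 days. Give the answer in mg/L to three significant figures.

For a continuous step input, C/C₀ ≈ ½·erfc((x−vt)/(2√(Dt))).
vt = 0.297 × 238 = 70.686 m and 2√(Dt) = 2√(1.46 × 238) = 37.28 m.
Argument (x−vt)/(2√(Dt)) = (8.66 − 70.686)/37.28 = -1.664; ½·erfc(-1.664) = 0.9907.
C = 10.1 × 0.9907 = 10.0 mg/L.

10.0 mg/L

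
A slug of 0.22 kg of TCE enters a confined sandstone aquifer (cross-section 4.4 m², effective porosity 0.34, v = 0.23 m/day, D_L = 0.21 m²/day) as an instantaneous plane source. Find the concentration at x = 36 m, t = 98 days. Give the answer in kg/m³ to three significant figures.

For an instantaneous plane source, C(x,t) = M/(n_e·A·√(4πDt)) · exp(−(x−vt)²/(4Dt)), with n_e·A the pore (flow) area.
Plume center vt = 0.23 × 98 = 22.54 m, so the well at 36 m is 13.46 m downgradient of the peak.
√(4πDt) = 16.08 m, giving peak height M/(n_e·A·√(4πDt)) = 0.22/(0.34 × 4.4 × 16.08) = 0.009145 kg/m³.
(x−vt)²/(4Dt) = (13.46)²/(4 × 0.21 × 98) = 2.201; exp(−2.201) = 0.1107.
C = 0.009145 × 0.1107 = 0.00101 kg/m³.

0.00101 kg/m³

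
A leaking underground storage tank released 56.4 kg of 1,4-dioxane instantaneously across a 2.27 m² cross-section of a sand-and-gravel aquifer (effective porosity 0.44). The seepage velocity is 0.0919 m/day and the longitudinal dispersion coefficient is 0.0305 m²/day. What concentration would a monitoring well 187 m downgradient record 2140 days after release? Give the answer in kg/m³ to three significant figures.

1.38 kg/m³

For an instantaneous plane source, C(x,t) = M/(n_e·A·√(4πDt)) · exp(−(x−vt)²/(4Dt)), with n_e·A the pore (flow) area.
Plume center vt = 0.0919 × 2140 = 196.666 m, so the well at 187 m is 9.666 m upgradient of the peak.
√(4πDt) = 28.64 m, giving peak height M/(n_e·A·√(4πDt)) = 56.4/(0.44 × 2.27 × 28.64) = 1.972 kg/m³.
(x−vt)²/(4Dt) = (-9.666)²/(4 × 0.0305 × 2140) = 0.3579; exp(−0.3579) = 0.6991.
C = 1.972 × 0.6991 = 1.38 kg/m³.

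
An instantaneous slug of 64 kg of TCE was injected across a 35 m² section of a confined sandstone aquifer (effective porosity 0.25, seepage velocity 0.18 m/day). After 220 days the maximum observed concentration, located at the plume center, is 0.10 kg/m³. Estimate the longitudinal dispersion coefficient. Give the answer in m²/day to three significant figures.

1.94 m²/day

At the plume center C_max = M/(n_e·A·√(4πDt)), so D = M²/(4πt·(n_e·A·C_max)²).
n_e·A·C_max = 0.25 × 35 × 0.10 = 0.8750 kg/m.
D = 64²/(4π × 220 × 0.8750²) = 1.94 m²/day.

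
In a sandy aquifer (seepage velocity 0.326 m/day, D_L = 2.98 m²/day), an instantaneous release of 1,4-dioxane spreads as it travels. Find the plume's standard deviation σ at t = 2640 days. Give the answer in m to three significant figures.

125 m

Dispersive spreading gives a Gaussian with σ² = 2Dt; advection only shifts the center.
σ = √(2 × 2.98 × 2640) = 125 m.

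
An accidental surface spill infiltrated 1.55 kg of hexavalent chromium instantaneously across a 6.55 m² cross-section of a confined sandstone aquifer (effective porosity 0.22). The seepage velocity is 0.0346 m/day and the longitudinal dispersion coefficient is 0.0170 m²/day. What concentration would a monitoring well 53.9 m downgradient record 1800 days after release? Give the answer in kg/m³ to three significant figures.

For an instantaneous plane source, C(x,t) = M/(n_e·A·√(4πDt)) · exp(−(x−vt)²/(4Dt)), with n_e·A the pore (flow) area.
Plume center vt = 0.0346 × 1800 = 62.28 m, so the well at 53.9 m is 8.38 m upgradient of the peak.
√(4πDt) = 19.61 m, giving peak height M/(n_e·A·√(4πDt)) = 1.55/(0.22 × 6.55 × 19.61) = 0.05485 kg/m³.
(x−vt)²/(4Dt) = (-8.38)²/(4 × 0.0170 × 1800) = 0.5737; exp(−0.5737) = 0.5634.
C = 0.05485 × 0.5634 = 0.0309 kg/m³.

0.0309 kg/m³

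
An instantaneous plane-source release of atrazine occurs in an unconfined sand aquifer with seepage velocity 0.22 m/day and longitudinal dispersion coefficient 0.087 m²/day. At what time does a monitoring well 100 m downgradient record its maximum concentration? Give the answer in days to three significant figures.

For the 1D instantaneous-source solution, setting ∂C/∂t = 0 at fixed x gives v²t² + 2Dt − x² = 0, so t = (√(D² + v²x²) − D)/v².
√(D² + v²x²) = √(0.087² + 0.22² × 100²) = 22.00; v² = 0.0484.
t = (22.00 − 0.087)/0.0484 = 453 days (vs. the pure-advection estimate x/v = 455 d).

453 days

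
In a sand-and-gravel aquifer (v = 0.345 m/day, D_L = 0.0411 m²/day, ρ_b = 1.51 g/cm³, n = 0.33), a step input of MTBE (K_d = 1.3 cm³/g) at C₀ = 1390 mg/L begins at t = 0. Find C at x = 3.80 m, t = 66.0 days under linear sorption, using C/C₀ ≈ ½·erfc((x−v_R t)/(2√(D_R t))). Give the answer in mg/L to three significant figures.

385 mg/L

Retardation factor R = 1 + ρ_b·K_d/n = 1 + 1.51 × 1.3/0.33 = 6.948.
Sorption retards both mechanisms: v_R = v/R = 0.04965 m/day, D_R = D/R = 0.005915 m²/day.
v_R·t = 0.04965 × 66.0 = 3.2769 m; 2√(D_R t) = 1.250 m; argument = (3.80 − 3.2769)/1.250 = 0.4185.
C = C₀ × ½·erfc(0.4185) = 1390 × 0.2770 = 385 mg/L.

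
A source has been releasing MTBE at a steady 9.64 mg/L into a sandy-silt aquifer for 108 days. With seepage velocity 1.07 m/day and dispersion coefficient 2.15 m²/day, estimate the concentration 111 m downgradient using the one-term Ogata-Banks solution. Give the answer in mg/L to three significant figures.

5.63 mg/L

For a continuous step input, C/C₀ ≈ ½·erfc((x−vt)/(2√(Dt))).
vt = 1.07 × 108 = 115.56 m and 2√(Dt) = 2√(2.15 × 108) = 30.48 m.
Argument (x−vt)/(2√(Dt)) = (111 − 115.56)/30.48 = -0.1496; ½·erfc(-0.1496) = 0.5838.
C = 9.64 × 0.5838 = 5.63 mg/L.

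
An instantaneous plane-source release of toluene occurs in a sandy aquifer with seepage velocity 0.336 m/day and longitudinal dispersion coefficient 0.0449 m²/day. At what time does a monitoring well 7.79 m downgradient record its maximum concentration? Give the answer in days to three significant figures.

For the 1D instantaneous-source solution, setting ∂C/∂t = 0 at fixed x gives v²t² + 2Dt − x² = 0, so t = (√(D² + v²x²) − D)/v².
√(D² + v²x²) = √(0.0449² + 0.336² × 7.79²) = 2.618; v² = 0.112896.
t = (2.618 − 0.0449)/0.112896 = 22.8 days (vs. the pure-advection estimate x/v = 23.2 d).

22.8 days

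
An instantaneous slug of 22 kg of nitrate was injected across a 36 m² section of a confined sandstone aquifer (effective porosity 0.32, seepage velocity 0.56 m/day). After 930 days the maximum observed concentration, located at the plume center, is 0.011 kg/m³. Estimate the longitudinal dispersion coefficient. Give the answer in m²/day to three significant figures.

2.58 m²/day

At the plume center C_max = M/(n_e·A·√(4πDt)), so D = M²/(4πt·(n_e·A·C_max)²).
n_e·A·C_max = 0.32 × 36 × 0.011 = 0.1267 kg/m.
D = 22²/(4π × 930 × 0.1267²) = 2.58 m²/day.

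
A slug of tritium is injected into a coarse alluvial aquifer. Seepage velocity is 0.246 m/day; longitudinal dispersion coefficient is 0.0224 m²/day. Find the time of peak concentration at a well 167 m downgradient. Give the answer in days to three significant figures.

678 days

For the 1D instantaneous-source solution, setting ∂C/∂t = 0 at fixed x gives v²t² + 2Dt − x² = 0, so t = (√(D² + v²x²) − D)/v².
√(D² + v²x²) = √(0.0224² + 0.246² × 167²) = 41.08; v² = 0.060516.
t = (41.08 − 0.0224)/0.060516 = 678 days (vs. the pure-advection estimate x/v = 679 d).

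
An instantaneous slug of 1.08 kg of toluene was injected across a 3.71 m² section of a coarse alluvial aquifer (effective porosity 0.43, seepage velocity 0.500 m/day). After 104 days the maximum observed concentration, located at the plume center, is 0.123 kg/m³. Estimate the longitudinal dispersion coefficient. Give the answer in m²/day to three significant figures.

At the plume center C_max = M/(n_e·A·√(4πDt)), so D = M²/(4πt·(n_e·A·C_max)²).
n_e·A·C_max = 0.43 × 3.71 × 0.123 = 0.1962 kg/m.
D = 1.08²/(4π × 104 × 0.1962²) = 0.0232 m²/day.

0.0232 m²/day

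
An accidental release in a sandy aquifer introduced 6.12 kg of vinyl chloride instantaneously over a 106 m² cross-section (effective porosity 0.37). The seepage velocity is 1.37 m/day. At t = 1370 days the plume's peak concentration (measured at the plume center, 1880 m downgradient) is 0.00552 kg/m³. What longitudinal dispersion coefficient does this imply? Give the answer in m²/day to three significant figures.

0.0464 m²/day

At the plume center C_max = M/(n_e·A·√(4πDt)), so D = M²/(4πt·(n_e·A·C_max)²).
n_e·A·C_max = 0.37 × 106 × 0.00552 = 0.2165 kg/m.
D = 6.12²/(4π × 1370 × 0.2165²) = 0.0464 m²/day.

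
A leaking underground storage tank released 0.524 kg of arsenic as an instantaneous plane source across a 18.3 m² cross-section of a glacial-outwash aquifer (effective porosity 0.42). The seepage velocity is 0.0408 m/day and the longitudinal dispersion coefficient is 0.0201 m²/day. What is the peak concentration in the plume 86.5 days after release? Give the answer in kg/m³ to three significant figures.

The peak of an instantaneous 1D plume sits at x = vt; there the Gaussian factor is 1 and C_max = M/(n_e·A·√(4πDt)), where n_e·A is the pore area the mass is dissolved in.
√(4πDt) = √(4π × 0.0201 × 86.5) = 4.674 m, so C_max = 0.524/(0.42 × 18.3 × 4.674) = 0.0146 kg/m³.

0.0146 kg/m³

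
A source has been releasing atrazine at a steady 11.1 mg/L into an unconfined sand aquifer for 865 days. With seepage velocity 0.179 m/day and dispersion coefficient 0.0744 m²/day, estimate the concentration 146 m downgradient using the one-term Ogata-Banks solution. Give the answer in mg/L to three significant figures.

8.68 mg/L

For a continuous step input, C/C₀ ≈ ½·erfc((x−vt)/(2√(Dt))).
vt = 0.179 × 865 = 154.835 m and 2√(Dt) = 2√(0.0744 × 865) = 16.04 m.
Argument (x−vt)/(2√(Dt)) = (146 − 154.835)/16.04 = -0.5508; ½·erfc(-0.5508) = 0.7820.
C = 11.1 × 0.7820 = 8.68 mg/L.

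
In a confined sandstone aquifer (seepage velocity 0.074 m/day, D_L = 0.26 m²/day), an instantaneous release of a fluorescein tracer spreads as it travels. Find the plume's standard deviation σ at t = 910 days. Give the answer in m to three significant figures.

21.8 m

Dispersive spreading gives a Gaussian with σ² = 2Dt; advection only shifts the center.
σ = √(2 × 0.26 × 910) = 21.8 m.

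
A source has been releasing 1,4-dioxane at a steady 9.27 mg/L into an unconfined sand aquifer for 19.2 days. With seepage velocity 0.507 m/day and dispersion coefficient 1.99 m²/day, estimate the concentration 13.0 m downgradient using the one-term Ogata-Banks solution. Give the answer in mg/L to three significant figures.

For a continuous step input, C/C₀ ≈ ½·erfc((x−vt)/(2√(Dt))).
vt = 0.507 × 19.2 = 9.7344 m and 2√(Dt) = 2√(1.99 × 19.2) = 12.36 m.
Argument (x−vt)/(2√(Dt)) = (13.0 − 9.7344)/12.36 = 0.2642; ½·erfc(0.2642) = 0.3543.
C = 9.27 × 0.3543 = 3.28 mg/L.

3.28 mg/L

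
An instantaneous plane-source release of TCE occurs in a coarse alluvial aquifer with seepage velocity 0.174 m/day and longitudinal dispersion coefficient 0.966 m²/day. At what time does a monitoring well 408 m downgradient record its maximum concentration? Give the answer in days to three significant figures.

2310 days

For the 1D instantaneous-source solution, setting ∂C/∂t = 0 at fixed x gives v²t² + 2Dt − x² = 0, so t = (√(D² + v²x²) − D)/v².
√(D² + v²x²) = √(0.966² + 0.174² × 408²) = 71.00; v² = 0.030276.
t = (71.00 − 0.966)/0.030276 = 2310 days (vs. the pure-advection estimate x/v = 2340 d).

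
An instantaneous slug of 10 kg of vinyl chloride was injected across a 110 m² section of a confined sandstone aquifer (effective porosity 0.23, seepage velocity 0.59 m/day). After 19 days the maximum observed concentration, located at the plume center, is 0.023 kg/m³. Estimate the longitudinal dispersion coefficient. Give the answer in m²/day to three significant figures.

At the plume center C_max = M/(n_e·A·√(4πDt)), so D = M²/(4πt·(n_e·A·C_max)²).
n_e·A·C_max = 0.23 × 110 × 0.023 = 0.5819 kg/m.
D = 10²/(4π × 19 × 0.5819²) = 1.24 m²/day.

1.24 m²/day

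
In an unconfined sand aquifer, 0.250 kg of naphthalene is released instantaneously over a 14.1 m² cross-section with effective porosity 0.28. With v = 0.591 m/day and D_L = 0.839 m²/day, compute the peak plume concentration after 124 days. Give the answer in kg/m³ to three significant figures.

The peak of an instantaneous 1D plume sits at x = vt; there the Gaussian factor is 1 and C_max = M/(n_e·A·√(4πDt)), where n_e·A is the pore area the mass is dissolved in.
√(4πDt) = √(4π × 0.839 × 124) = 36.16 m, so C_max = 0.250/(0.28 × 14.1 × 36.16) = 0.00175 kg/m³.

0.00175 kg/m³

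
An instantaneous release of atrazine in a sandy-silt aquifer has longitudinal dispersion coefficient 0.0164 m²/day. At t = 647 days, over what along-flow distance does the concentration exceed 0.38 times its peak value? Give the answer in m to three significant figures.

12.8 m

The plume is Gaussian with σ = √(2Dt) = √(2 × 0.0164 × 647) = 4.607 m.
C/C_peak = exp(−Δx²/(2σ²)) = 0.38 ⇒ Δx = σ·√(−2 ln 0.38) = 4.607 × 1.391 = 6.408 m.
Width = 2Δx = 12.8 m.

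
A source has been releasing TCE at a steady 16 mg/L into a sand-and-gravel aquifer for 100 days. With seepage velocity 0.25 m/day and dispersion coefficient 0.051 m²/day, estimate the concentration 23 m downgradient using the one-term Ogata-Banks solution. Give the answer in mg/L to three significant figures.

11.8 mg/L

For a continuous step input, C/C₀ ≈ ½·erfc((x−vt)/(2√(Dt))).
vt = 0.25 × 100 = 25 m and 2√(Dt) = 2√(0.051 × 100) = 4.517 m.
Argument (x−vt)/(2√(Dt)) = (23 − 25)/4.517 = -0.4428; ½·erfc(-0.4428) = 0.7344.
C = 16 × 0.7344 = 11.8 mg/L.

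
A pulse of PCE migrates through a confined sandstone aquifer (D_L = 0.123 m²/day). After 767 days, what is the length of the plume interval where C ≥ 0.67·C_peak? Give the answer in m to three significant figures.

The plume is Gaussian with σ = √(2Dt) = √(2 × 0.123 × 767) = 13.74 m.
C/C_peak = exp(−Δx²/(2σ²)) = 0.67 ⇒ Δx = σ·√(−2 ln 0.67) = 13.74 × 0.8950 = 12.30 m.
Width = 2Δx = 24.6 m.

24.6 m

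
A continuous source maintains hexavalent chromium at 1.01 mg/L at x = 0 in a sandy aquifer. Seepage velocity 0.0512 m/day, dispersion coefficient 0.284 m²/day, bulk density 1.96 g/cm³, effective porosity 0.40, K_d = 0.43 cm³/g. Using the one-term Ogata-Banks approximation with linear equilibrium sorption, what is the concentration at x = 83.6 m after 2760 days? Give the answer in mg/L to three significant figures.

0.0453 mg/L

Retardation factor R = 1 + ρ_b·K_d/n = 1 + 1.96 × 0.43/0.40 = 3.107.
Sorption retards both mechanisms: v_R = v/R = 0.01648 m/day, D_R = D/R = 0.09141 m²/day.
v_R·t = 0.01648 × 2760 = 45.4848 m; 2√(D_R t) = 31.77 m; argument = (83.6 − 45.4848)/31.77 = 1.200.
C = C₀ × ½·erfc(1.200) = 1.01 × 0.04484 = 0.0453 mg/L.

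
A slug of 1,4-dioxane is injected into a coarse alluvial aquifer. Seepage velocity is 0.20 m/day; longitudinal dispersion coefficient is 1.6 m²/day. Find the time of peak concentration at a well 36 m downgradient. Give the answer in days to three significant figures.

For the 1D instantaneous-source solution, setting ∂C/∂t = 0 at fixed x gives v²t² + 2Dt − x² = 0, so t = (√(D² + v²x²) − D)/v².
√(D² + v²x²) = √(1.6² + 0.20² × 36²) = 7.376; v² = 0.04.
t = (7.376 − 1.6)/0.04 = 144 days (vs. the pure-advection estimate x/v = 180 d).

144 days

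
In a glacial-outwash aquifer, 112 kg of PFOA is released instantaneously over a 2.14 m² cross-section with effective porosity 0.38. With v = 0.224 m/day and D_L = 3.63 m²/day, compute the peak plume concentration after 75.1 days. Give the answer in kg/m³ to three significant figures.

2.35 kg/m³

The peak of an instantaneous 1D plume sits at x = vt; there the Gaussian factor is 1 and C_max = M/(n_e·A·√(4πDt)), where n_e·A is the pore area the mass is dissolved in.
√(4πDt) = √(4π × 3.63 × 75.1) = 58.53 m, so C_max = 112/(0.38 × 2.14 × 58.53) = 2.35 kg/m³.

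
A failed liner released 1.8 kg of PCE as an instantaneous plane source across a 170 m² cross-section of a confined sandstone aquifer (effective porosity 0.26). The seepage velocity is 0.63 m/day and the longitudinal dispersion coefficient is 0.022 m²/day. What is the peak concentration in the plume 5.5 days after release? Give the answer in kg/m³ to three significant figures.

The peak of an instantaneous 1D plume sits at x = vt; there the Gaussian factor is 1 and C_max = M/(n_e·A·√(4πDt)), where n_e·A is the pore area the mass is dissolved in.
√(4πDt) = √(4π × 0.022 × 5.5) = 1.233 m, so C_max = 1.8/(0.26 × 170 × 1.233) = 0.0330 kg/m³.

0.0330 kg/m³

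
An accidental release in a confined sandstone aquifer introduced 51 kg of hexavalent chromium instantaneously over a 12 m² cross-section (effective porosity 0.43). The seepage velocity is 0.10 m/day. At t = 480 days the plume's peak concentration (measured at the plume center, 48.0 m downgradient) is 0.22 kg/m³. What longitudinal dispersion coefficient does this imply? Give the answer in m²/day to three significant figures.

0.335 m²/day

At the plume center C_max = M/(n_e·A·√(4πDt)), so D = M²/(4πt·(n_e·A·C_max)²).
n_e·A·C_max = 0.43 × 12 × 0.22 = 1.135 kg/m.
D = 51²/(4π × 480 × 1.135²) = 0.335 m²/day.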